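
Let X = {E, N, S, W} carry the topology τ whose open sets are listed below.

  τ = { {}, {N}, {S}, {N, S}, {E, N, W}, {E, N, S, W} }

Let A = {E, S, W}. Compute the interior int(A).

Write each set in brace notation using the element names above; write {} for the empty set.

{S}

opens ⊆ A: {}, {S}; union → int = {S}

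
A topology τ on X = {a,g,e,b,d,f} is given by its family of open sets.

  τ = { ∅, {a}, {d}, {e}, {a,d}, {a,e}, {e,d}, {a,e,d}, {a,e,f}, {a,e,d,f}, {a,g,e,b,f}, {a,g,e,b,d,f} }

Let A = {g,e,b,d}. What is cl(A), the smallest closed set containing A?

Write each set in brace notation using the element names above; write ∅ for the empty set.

{g,e,b,d,f}

cl via duality: int({a,f}) = {a}, so X∖{a} = {g,e,b,d,f}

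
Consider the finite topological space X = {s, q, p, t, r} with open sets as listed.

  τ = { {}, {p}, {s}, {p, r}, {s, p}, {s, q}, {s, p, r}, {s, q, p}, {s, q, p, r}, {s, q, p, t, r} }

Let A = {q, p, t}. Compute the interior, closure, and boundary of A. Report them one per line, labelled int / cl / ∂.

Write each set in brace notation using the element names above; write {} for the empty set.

U open, U⊆A: {}, {p}. int(A) = ⋃ = {p}
X∖A={s, r}, int(X∖A)={s}, hence cl(A)={q, p, t, r}
∂A: remove int from cl → {q, t, r}

int(A) = {p}
cl(A)  = {q, p, t, r}
∂A     = {q, t, r}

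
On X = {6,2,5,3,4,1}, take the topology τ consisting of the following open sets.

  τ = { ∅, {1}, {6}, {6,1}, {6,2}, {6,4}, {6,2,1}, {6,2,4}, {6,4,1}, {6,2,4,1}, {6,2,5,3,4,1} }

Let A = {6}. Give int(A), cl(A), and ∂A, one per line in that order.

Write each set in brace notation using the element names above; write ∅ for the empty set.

interior: largest open inside A is {6} (from ∅, {6})
cl via duality: int({2,5,3,4,1}) = {1}, so X∖{1} = {6,2,5,3,4}
cl∖int = {2,5,3,4}

int(A) = {6}
cl(A)  = {6,2,5,3,4}
∂A     = {2,5,3,4}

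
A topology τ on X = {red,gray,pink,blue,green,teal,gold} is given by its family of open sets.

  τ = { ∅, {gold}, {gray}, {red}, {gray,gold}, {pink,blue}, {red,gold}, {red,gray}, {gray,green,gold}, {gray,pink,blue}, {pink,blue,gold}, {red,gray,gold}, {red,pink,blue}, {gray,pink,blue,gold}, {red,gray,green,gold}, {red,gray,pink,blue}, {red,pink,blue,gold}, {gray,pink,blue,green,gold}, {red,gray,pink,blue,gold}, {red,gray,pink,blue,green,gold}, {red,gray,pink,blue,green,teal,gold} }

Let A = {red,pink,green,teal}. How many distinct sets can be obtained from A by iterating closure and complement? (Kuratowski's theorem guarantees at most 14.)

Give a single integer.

complement {gray,blue,gold}; its interior {gray,gold}; cl(A) = X∖{gray,gold} = {red,pink,blue,green,teal}
With k = closure, c = complement:
  1. A     = {red,pink,green,teal}
  2. kA    = {red,pink,blue,green,teal}
  3. cA    = {gray,blue,gold}
  4. ckA   = {gray,gold}
  5. kcA   = {gray,pink,blue,green,teal,gold}
  6. kckA  = {gray,green,teal,gold}
  7. ckcA  = {red}
  8. ckckA = {red,pink,blue}
  9. kckcA = {red,teal}
  10. kckckA = {red,pink,blue,teal}
  11. ckckcA = {gray,pink,blue,green,gold}
  12. ckckckA = {gray,green,gold}
k, c of each give nothing new

12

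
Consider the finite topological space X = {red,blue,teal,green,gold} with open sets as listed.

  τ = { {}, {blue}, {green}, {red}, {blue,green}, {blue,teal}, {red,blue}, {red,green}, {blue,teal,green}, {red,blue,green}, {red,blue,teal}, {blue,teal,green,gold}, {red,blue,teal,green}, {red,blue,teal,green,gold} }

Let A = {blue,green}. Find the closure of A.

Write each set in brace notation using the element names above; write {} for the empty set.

{blue,teal,green,gold}

cl via duality: int({red,teal,gold}) = {red}, so X∖{red} = {blue,teal,green,gold}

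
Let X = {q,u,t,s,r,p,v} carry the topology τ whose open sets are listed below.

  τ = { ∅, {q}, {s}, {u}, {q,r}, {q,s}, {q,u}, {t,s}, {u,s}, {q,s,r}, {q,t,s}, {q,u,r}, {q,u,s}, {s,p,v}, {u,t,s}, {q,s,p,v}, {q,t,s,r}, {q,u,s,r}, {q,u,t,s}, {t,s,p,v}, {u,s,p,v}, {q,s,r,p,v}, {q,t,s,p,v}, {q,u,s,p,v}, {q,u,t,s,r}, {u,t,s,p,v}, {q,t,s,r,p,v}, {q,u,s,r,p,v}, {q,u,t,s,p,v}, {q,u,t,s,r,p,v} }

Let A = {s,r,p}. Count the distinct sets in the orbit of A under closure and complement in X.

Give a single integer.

closure: X∖int(X∖A) = X∖{q,u} = {t,s,r,p,v}
Let k=closure and c=complement:
  1. A     = {s,r,p}
  2. kA    = {t,s,r,p,v}
  3. cA    = {q,u,t,v}
  4. ckA   = {q,u}
  5. kcA   = {q,u,t,r,p,v}
  6. kckA  = {q,u,r}
  7. ckcA  = {s}
  8. ckckA = {t,s,p,v}
— saturated at 8

8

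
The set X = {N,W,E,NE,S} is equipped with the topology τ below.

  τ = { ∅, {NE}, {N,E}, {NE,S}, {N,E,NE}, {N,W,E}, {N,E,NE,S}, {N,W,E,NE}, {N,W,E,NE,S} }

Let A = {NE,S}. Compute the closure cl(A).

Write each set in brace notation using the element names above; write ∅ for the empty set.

{NE,S}

X∖A={N,W,E}, int(X∖A)={N,W,E}, hence cl(A)={NE,S}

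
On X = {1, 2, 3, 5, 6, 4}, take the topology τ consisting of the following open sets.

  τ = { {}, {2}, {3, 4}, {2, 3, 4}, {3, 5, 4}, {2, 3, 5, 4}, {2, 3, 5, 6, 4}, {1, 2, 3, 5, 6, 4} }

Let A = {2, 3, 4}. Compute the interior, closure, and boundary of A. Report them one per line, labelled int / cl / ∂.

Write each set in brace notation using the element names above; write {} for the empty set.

int(A) = {2, 3, 4}
cl(A)  = {1, 2, 3, 5, 6, 4}
∂A     = {1, 5, 6}

interior: largest open inside A is {2, 3, 4} (from {}, {2}, {3, 4}, {2, 3, 4})
cl via duality: int({1, 5, 6}) = {}, so X∖{} = {1, 2, 3, 5, 6, 4}
cl∖int = {1, 5, 6}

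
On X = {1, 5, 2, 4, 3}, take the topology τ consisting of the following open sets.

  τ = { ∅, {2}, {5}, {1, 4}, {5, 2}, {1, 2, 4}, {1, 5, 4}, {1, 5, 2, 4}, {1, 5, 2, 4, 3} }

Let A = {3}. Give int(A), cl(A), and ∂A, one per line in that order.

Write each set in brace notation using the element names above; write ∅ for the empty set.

interior: largest open inside A is ∅ (from ∅)
cl via duality: int({1, 5, 2, 4}) = {1, 5, 2, 4}, so X∖{1, 5, 2, 4} = {3}
cl∖int = {3}

int(A) = ∅
cl(A)  = {3}
∂A     = {3}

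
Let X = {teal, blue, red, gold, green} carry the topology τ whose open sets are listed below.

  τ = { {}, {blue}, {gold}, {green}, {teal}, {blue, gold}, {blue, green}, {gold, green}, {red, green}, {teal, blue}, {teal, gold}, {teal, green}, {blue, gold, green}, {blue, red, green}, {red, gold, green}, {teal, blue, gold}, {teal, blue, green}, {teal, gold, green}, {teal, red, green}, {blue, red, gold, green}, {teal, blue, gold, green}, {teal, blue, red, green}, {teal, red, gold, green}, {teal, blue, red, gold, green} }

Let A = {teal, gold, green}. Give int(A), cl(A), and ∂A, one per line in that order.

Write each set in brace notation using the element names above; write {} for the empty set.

int(A) = {teal, gold, green}
cl(A)  = {teal, red, gold, green}
∂A     = {red}

U open, U⊆A: {}, {gold}, {green}, {teal}, {gold, green}, {teal, green}, {teal, gold}, {teal, gold, green}. int(A) = ⋃ = {teal, gold, green}
X∖A={blue, red}, int(X∖A)={blue}, hence cl(A)={teal, red, gold, green}
∂A: remove int from cl → {red}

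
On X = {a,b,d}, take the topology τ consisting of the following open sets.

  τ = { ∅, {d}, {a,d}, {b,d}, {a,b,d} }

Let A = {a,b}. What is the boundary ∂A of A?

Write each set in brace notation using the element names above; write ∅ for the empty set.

U open, U⊆A: ∅. int(A) = ⋃ = ∅
X∖A={d}, int(X∖A)={d}, hence cl(A)={a,b}
∂A: remove int from cl → {a,b}

{a,b}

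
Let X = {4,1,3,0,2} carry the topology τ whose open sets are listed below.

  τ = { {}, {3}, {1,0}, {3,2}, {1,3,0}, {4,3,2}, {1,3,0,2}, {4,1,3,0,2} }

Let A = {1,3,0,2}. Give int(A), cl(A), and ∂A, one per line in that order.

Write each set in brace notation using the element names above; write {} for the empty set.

int(A) = {1,3,0,2}
cl(A)  = {4,1,3,0,2}
∂A     = {4}

interior: largest open inside A is {1,3,0,2} (from {}, {3}, {1,0}, {3,2}, {1,3,0}, {1,3,0,2})
cl via duality: int({4}) = {}, so X∖{} = {4,1,3,0,2}
cl∖int = {4}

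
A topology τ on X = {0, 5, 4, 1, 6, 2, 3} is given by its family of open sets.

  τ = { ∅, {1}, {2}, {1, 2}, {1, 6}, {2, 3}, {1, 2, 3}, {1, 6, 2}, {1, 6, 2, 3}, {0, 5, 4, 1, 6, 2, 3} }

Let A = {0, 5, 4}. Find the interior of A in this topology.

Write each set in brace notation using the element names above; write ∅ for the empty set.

open subsets of A: ∅; so int(A) = ∅

∅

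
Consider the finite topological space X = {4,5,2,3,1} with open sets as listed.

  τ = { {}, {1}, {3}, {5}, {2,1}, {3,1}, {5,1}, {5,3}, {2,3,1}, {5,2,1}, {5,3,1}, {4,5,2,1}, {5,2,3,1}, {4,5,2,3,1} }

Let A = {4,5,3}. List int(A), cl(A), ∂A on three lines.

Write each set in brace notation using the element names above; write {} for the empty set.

int(A) = {5,3}
cl(A)  = {4,5,3}
∂A     = {4}

opens ⊆ A: {}, {5}, {3}, {5,3}; union → int = {5,3}
complement {2,1}; its interior {2,1}; cl(A) = X∖{2,1} = {4,5,3}
boundary = {4,5,3} ∖ {5,3} = {4}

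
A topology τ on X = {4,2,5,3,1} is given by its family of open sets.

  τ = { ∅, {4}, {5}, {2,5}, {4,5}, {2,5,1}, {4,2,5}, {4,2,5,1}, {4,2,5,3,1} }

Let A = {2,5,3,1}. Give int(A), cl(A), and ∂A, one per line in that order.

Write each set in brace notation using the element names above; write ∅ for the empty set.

opens ⊆ A: ∅, {5}, {2,5}, {2,5,1}; union → int = {2,5,1}
complement {4}; its interior {4}; cl(A) = X∖{4} = {2,5,3,1}
boundary = {2,5,3,1} ∖ {2,5,1} = {3}

int(A) = {2,5,1}
cl(A)  = {2,5,3,1}
∂A     = {3}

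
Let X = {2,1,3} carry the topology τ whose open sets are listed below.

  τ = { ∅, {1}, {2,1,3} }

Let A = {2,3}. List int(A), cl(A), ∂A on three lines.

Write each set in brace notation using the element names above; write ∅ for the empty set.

int(A) = ∅
cl(A)  = {2,3}
∂A     = {2,3}

U open, U⊆A: ∅. int(A) = ⋃ = ∅
X∖A={1}, int(X∖A)={1}, hence cl(A)={2,3}
∂A: remove int from cl → {2,3}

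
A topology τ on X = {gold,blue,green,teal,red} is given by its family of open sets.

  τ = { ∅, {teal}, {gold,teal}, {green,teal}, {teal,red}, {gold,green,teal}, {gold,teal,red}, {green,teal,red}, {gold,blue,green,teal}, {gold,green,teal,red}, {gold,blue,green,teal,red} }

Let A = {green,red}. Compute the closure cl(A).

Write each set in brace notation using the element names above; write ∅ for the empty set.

closure: X∖int(X∖A) = X∖{gold,teal} = {blue,green,red}

{blue,green,red}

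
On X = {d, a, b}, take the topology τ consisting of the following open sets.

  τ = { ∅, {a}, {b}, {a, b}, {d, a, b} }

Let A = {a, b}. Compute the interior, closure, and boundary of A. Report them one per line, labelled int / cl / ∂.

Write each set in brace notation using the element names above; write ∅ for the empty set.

open subsets of A: ∅, {b}, {a}, {a, b}; so int(A) = {a, b}
closure: X∖int(X∖A) = X∖∅ = {d, a, b}
∂A = {d, a, b} minus {a, b} = {d}

int(A) = {a, b}
cl(A)  = {d, a, b}
∂A     = {d}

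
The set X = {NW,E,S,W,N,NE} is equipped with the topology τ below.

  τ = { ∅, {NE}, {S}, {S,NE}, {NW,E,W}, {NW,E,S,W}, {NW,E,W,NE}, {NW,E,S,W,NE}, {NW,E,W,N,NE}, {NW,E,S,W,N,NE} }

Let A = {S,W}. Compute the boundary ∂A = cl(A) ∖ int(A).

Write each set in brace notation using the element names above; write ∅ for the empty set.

{NW,E,W,N}

interior: largest open inside A is {S} (from ∅, {S})
cl via duality: int({NW,E,N,NE}) = {NE}, so X∖{NE} = {NW,E,S,W,N}
cl∖int = {NW,E,W,N}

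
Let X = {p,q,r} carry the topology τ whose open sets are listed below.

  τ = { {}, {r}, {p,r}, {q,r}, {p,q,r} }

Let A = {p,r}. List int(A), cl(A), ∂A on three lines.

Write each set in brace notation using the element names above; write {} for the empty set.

int(A) = {p,r}
cl(A)  = {p,q,r}
∂A     = {q}

open subsets of A: {}, {r}, {p,r}; so int(A) = {p,r}
closure: X∖int(X∖A) = X∖{} = {p,q,r}
∂A = {p,q,r} minus {p,r} = {q}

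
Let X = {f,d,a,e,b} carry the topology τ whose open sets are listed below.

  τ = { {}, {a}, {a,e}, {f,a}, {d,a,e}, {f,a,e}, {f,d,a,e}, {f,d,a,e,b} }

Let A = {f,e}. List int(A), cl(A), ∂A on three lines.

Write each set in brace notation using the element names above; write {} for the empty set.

U open, U⊆A: {}. int(A) = ⋃ = {}
X∖A={d,a,b}, int(X∖A)={a}, hence cl(A)={f,d,e,b}
∂A: remove int from cl → {f,d,e,b}

int(A) = {}
cl(A)  = {f,d,e,b}
∂A     = {f,d,e,b}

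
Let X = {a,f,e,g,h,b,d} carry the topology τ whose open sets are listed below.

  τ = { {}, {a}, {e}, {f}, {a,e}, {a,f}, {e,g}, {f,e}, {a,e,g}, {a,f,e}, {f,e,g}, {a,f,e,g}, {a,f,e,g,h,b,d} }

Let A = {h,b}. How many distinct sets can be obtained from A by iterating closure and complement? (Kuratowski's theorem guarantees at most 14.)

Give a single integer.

6

X∖A={a,f,e,g,d}, int(X∖A)={a,f,e,g}, hence cl(A)={h,b,d}
Orbit (k=closure, c=complement):
  1. A     = {h,b}
  2. kA    = {h,b,d}
  3. cA    = {a,f,e,g,d}
  4. ckA   = {a,f,e,g}
  5. kcA   = {a,f,e,g,h,b,d}
  6. ckcA  = {}
(closed under both — stop)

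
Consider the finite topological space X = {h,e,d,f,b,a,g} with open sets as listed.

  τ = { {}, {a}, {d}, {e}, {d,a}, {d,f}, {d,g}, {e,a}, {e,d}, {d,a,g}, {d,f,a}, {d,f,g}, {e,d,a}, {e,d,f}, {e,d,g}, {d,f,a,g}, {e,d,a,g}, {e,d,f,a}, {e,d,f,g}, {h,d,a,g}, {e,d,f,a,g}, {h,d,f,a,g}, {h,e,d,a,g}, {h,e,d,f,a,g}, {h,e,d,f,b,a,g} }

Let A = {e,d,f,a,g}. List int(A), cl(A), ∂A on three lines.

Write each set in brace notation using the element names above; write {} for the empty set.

opens ⊆ A: {}, {a}, {e}, {d}, {e,d}, {d,g}, {e,a}, {d,f}, {d,a}, {e,d,g}, {d,f,a}, {d,a,g}, {e,d,f}, {d,f,g}, {e,d,a}, {d,f,a,g}, {e,d,f,g}, {e,d,f,a}, {e,d,a,g}, {e,d,f,a,g}; union → int = {e,d,f,a,g}
complement {h,b}; its interior {}; cl(A) = X∖{} = {h,e,d,f,b,a,g}
boundary = {h,e,d,f,b,a,g} ∖ {e,d,f,a,g} = {h,b}

int(A) = {e,d,f,a,g}
cl(A)  = {h,e,d,f,b,a,g}
∂A     = {h,b}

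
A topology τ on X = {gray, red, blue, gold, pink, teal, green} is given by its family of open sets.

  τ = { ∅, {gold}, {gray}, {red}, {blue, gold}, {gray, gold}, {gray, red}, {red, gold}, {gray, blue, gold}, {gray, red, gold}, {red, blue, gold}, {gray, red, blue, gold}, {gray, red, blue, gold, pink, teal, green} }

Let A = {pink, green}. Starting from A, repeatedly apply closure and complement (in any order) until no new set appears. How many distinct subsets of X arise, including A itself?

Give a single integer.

6

cl via duality: int({gray, red, blue, gold, teal}) = {gray, red, blue, gold}, so X∖{gray, red, blue, gold} = {pink, teal, green}
Write k for closure, c for complement:
  1. A     = {pink, green}
  2. kA    = {pink, teal, green}
  3. cA    = {gray, red, blue, gold, teal}
  4. ckA   = {gray, red, blue, gold}
  5. kcA   = {gray, red, blue, gold, pink, teal, green}
  6. ckcA  = ∅
applying k or c yields no new set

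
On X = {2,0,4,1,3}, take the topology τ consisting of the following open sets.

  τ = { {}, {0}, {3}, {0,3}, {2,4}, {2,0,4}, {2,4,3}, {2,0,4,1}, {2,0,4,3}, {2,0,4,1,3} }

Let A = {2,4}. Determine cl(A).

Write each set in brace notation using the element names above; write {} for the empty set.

closure: X∖int(X∖A) = X∖{0,3} = {2,4,1}

{2,4,1}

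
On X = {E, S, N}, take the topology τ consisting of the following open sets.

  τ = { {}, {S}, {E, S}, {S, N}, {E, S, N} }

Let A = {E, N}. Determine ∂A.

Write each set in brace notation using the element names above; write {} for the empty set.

interior: largest open inside A is {} (from {})
cl via duality: int({S}) = {S}, so X∖{S} = {E, N}
cl∖int = {E, N}

{E, N}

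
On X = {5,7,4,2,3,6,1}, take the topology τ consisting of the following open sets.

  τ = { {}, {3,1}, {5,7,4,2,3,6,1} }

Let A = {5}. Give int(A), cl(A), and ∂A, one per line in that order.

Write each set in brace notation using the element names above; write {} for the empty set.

open subsets of A: {}; so int(A) = {}
closure: X∖int(X∖A) = X∖{3,1} = {5,7,4,2,6}
∂A = {5,7,4,2,6} minus {} = {5,7,4,2,6}

int(A) = {}
cl(A)  = {5,7,4,2,6}
∂A     = {5,7,4,2,6}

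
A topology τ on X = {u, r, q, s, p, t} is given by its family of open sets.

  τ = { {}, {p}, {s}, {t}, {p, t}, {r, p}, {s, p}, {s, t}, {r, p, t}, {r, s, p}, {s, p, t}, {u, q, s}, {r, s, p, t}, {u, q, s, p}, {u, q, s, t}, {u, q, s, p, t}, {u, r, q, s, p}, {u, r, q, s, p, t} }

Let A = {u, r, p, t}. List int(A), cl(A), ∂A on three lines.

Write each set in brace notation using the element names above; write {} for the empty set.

U open, U⊆A: {}, {t}, {p}, {p, t}, {r, p}, {r, p, t}. int(A) = ⋃ = {r, p, t}
X∖A={q, s}, int(X∖A)={s}, hence cl(A)={u, r, q, p, t}
∂A: remove int from cl → {u, q}

int(A) = {r, p, t}
cl(A)  = {u, r, q, p, t}
∂A     = {u, q}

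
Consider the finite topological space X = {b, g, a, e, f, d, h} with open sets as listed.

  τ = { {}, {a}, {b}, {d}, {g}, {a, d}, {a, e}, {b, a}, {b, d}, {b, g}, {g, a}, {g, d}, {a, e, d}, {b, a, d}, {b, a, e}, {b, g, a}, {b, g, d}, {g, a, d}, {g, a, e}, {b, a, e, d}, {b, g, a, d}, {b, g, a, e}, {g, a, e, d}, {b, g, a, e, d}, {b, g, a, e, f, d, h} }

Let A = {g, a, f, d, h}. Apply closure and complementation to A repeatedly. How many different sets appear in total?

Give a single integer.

cl via duality: int({b, e}) = {b}, so X∖{b} = {g, a, e, f, d, h}
Write k for closure, c for complement:
  1. A     = {g, a, f, d, h}
  2. kA    = {g, a, e, f, d, h}
  3. cA    = {b, e}
  4. ckA   = {b}
  5. kcA   = {b, e, f, h}
  6. kckA  = {b, f, h}
  7. ckcA  = {g, a, d}
  8. ckckA = {g, a, e, d}
applying k or c yields no new set

8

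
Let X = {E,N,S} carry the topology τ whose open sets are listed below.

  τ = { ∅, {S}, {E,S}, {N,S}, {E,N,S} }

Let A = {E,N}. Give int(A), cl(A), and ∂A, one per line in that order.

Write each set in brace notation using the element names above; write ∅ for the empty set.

int(A) = ∅
cl(A)  = {E,N}
∂A     = {E,N}

open subsets of A: ∅; so int(A) = ∅
closure: X∖int(X∖A) = X∖{S} = {E,N}
∂A = {E,N} minus ∅ = {E,N}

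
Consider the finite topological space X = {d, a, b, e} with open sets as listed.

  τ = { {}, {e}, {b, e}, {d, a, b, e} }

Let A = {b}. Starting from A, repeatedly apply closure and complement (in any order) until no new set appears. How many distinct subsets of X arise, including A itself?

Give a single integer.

cl via duality: int({d, a, e}) = {e}, so X∖{e} = {d, a, b}
Write k for closure, c for complement:
  1. A     = {b}
  2. kA    = {d, a, b}
  3. cA    = {d, a, e}
  4. ckA   = {e}
  5. kcA   = {d, a, b, e}
  6. ckcA  = {}
applying k or c yields no new set

6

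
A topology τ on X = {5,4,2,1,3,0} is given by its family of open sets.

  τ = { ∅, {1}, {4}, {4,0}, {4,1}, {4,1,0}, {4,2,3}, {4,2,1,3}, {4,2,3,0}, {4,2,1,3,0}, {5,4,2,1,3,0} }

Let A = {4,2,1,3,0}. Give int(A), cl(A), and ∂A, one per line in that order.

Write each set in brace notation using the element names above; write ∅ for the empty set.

int(A) = {4,2,1,3,0}
cl(A)  = {5,4,2,1,3,0}
∂A     = {5}

interior: largest open inside A is {4,2,1,3,0} (from ∅, {4}, {1}, {4,0}, {4,1}, {4,1,0}, {4,2,3}, {4,2,3,0}, {4,2,1,3}, {4,2,1,3,0})
cl via duality: int({5}) = ∅, so X∖∅ = {5,4,2,1,3,0}
cl∖int = {5}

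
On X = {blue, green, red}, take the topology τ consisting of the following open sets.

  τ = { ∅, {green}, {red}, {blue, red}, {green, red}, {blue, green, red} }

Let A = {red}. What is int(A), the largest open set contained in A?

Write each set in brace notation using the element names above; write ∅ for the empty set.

open subsets of A: ∅, {red}; so int(A) = {red}

{red}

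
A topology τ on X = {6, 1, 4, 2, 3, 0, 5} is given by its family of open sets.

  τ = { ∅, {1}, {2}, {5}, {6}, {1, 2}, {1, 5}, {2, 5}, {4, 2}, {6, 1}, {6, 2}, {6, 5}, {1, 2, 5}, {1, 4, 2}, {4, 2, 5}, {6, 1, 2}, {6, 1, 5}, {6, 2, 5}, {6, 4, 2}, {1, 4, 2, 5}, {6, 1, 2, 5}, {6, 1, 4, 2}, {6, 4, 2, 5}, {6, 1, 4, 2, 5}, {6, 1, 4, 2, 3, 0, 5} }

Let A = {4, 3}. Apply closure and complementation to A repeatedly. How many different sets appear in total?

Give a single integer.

complement {6, 1, 2, 0, 5}; its interior {6, 1, 2, 5}; cl(A) = X∖{6, 1, 2, 5} = {4, 3, 0}
With k = closure, c = complement:
  1. A     = {4, 3}
  2. kA    = {4, 3, 0}
  3. cA    = {6, 1, 2, 0, 5}
  4. ckA   = {6, 1, 2, 5}
  5. kcA   = {6, 1, 4, 2, 3, 0, 5}
  6. ckcA  = ∅
k, c of each give nothing new

6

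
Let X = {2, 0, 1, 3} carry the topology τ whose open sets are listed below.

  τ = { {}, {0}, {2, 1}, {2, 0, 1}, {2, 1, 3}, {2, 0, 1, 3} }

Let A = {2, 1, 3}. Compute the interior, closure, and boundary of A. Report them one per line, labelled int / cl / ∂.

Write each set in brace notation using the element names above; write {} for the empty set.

opens ⊆ A: {}, {2, 1}, {2, 1, 3}; union → int = {2, 1, 3}
complement {0}; its interior {0}; cl(A) = X∖{0} = {2, 1, 3}
boundary = {2, 1, 3} ∖ {2, 1, 3} = {}

int(A) = {2, 1, 3}
cl(A)  = {2, 1, 3}
∂A     = {}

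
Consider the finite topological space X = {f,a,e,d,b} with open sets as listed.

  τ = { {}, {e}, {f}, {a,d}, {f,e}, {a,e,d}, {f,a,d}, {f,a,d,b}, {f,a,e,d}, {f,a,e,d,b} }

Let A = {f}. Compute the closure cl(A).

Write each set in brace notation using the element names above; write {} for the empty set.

complement {a,e,d,b}; its interior {a,e,d}; cl(A) = X∖{a,e,d} = {f,b}

{f,b}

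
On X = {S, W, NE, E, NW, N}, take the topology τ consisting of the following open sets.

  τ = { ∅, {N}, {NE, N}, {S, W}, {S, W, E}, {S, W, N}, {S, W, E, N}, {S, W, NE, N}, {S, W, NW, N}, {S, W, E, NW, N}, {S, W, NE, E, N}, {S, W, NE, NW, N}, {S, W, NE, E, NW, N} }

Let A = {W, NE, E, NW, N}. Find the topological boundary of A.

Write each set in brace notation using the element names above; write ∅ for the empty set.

interior: largest open inside A is {NE, N} (from ∅, {N}, {NE, N})
cl via duality: int({S}) = ∅, so X∖∅ = {S, W, NE, E, NW, N}
cl∖int = {S, W, E, NW}

{S, W, E, NW}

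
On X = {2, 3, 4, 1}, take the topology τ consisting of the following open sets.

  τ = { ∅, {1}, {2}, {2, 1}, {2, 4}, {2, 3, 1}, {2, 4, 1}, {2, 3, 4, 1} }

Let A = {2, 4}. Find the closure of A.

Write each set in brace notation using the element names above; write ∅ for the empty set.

complement {3, 1}; its interior {1}; cl(A) = X∖{1} = {2, 3, 4}

{2, 3, 4}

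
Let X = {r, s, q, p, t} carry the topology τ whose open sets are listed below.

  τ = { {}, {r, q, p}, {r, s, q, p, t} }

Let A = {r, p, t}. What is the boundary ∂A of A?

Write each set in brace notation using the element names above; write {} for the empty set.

open subsets of A: {}; so int(A) = {}
closure: X∖int(X∖A) = X∖{} = {r, s, q, p, t}
∂A = {r, s, q, p, t} minus {} = {r, s, q, p, t}

{r, s, q, p, t}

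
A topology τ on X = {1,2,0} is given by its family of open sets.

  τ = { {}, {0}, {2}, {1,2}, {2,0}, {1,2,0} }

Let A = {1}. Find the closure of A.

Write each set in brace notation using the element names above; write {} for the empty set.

{1}

cl via duality: int({2,0}) = {2,0}, so X∖{2,0} = {1}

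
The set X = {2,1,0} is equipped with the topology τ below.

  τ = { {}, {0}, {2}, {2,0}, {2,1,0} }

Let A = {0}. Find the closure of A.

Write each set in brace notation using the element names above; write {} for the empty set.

closure: X∖int(X∖A) = X∖{2} = {1,0}

{1,0}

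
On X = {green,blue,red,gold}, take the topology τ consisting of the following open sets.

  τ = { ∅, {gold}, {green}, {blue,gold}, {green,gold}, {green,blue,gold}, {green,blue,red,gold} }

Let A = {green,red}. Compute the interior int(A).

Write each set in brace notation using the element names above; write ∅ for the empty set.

{green}

U open, U⊆A: ∅, {green}. int(A) = ⋃ = {green}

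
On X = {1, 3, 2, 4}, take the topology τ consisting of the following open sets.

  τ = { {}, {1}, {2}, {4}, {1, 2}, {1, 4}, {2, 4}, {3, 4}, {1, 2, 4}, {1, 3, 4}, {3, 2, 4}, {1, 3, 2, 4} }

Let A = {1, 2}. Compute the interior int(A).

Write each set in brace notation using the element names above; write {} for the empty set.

interior: largest open inside A is {1, 2} (from {}, {2}, {1}, {1, 2})

{1, 2}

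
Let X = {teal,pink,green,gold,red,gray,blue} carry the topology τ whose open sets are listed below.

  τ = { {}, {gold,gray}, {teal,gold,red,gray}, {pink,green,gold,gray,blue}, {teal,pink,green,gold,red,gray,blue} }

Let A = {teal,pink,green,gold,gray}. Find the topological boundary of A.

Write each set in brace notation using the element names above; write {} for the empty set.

{teal,pink,green,red,blue}

opens ⊆ A: {}, {gold,gray}; union → int = {gold,gray}
complement {red,blue}; its interior {}; cl(A) = X∖{} = {teal,pink,green,gold,red,gray,blue}
boundary = {teal,pink,green,gold,red,gray,blue} ∖ {gold,gray} = {teal,pink,green,red,blue}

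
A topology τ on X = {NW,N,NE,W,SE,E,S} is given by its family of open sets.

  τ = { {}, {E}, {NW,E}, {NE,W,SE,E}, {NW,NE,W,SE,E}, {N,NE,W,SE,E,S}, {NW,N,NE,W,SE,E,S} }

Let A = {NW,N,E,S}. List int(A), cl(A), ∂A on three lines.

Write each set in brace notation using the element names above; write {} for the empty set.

interior: largest open inside A is {NW,E} (from {}, {E}, {NW,E})
cl via duality: int({NE,W,SE}) = {}, so X∖{} = {NW,N,NE,W,SE,E,S}
cl∖int = {N,NE,W,SE,S}

int(A) = {NW,E}
cl(A)  = {NW,N,NE,W,SE,E,S}
∂A     = {N,NE,W,SE,S}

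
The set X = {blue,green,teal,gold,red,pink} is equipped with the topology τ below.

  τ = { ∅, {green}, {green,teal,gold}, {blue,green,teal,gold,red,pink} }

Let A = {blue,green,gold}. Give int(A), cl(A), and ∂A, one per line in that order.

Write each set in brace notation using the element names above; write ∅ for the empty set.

int(A) = {green}
cl(A)  = {blue,green,teal,gold,red,pink}
∂A     = {blue,teal,gold,red,pink}

interior: largest open inside A is {green} (from ∅, {green})
cl via duality: int({teal,red,pink}) = ∅, so X∖∅ = {blue,green,teal,gold,red,pink}
cl∖int = {blue,teal,gold,red,pink}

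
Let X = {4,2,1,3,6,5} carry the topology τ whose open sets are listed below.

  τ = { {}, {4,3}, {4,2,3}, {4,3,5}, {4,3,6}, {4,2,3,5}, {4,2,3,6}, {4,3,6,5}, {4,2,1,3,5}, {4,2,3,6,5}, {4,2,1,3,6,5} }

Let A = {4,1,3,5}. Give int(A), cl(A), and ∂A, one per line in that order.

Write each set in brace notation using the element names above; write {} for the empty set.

opens ⊆ A: {}, {4,3}, {4,3,5}; union → int = {4,3,5}
complement {2,6}; its interior {}; cl(A) = X∖{} = {4,2,1,3,6,5}
boundary = {4,2,1,3,6,5} ∖ {4,3,5} = {2,1,6}

int(A) = {4,3,5}
cl(A)  = {4,2,1,3,6,5}
∂A     = {2,1,6}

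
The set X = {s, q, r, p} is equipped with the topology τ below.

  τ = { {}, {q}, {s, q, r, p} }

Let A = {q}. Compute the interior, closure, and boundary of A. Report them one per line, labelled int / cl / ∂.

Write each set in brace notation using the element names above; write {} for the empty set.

int(A) = {q}
cl(A)  = {s, q, r, p}
∂A     = {s, r, p}

U open, U⊆A: {}, {q}. int(A) = ⋃ = {q}
X∖A={s, r, p}, int(X∖A)={}, hence cl(A)={s, q, r, p}
∂A: remove int from cl → {s, r, p}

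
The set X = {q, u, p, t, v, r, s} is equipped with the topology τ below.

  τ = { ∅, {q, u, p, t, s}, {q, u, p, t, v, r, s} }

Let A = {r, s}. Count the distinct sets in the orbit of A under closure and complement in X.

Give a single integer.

4

closure: X∖int(X∖A) = X∖∅ = {q, u, p, t, v, r, s}
Let k=closure and c=complement:
  1. A     = {r, s}
  2. kA    = {q, u, p, t, v, r, s}
  3. cA    = {q, u, p, t, v}
  4. ckA   = ∅
— saturated at 4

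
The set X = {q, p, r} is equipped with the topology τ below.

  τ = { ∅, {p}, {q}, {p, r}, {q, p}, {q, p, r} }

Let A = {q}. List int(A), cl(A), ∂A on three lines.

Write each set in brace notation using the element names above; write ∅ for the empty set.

int(A) = {q}
cl(A)  = {q}
∂A     = ∅

interior: largest open inside A is {q} (from ∅, {q})
cl via duality: int({p, r}) = {p, r}, so X∖{p, r} = {q}
cl∖int = ∅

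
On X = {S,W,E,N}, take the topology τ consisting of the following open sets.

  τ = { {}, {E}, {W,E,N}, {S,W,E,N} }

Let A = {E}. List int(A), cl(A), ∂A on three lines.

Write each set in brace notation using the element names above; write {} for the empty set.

int(A) = {E}
cl(A)  = {S,W,E,N}
∂A     = {S,W,N}

interior: largest open inside A is {E} (from {}, {E})
cl via duality: int({S,W,N}) = {}, so X∖{} = {S,W,E,N}
cl∖int = {S,W,N}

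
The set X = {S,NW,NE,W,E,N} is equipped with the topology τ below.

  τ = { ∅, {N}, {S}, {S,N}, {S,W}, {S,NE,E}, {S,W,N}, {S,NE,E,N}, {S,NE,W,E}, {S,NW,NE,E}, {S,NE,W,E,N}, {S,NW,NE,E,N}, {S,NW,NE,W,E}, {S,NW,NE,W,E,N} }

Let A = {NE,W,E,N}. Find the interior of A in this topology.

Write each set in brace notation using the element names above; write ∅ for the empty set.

U open, U⊆A: ∅, {N}. int(A) = ⋃ = {N}

{N}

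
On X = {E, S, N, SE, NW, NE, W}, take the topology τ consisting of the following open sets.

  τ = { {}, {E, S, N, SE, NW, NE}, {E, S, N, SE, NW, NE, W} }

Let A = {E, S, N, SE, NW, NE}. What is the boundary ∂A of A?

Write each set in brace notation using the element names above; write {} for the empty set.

{W}

interior: largest open inside A is {E, S, N, SE, NW, NE} (from {}, {E, S, N, SE, NW, NE})
cl via duality: int({W}) = {}, so X∖{} = {E, S, N, SE, NW, NE, W}
cl∖int = {W}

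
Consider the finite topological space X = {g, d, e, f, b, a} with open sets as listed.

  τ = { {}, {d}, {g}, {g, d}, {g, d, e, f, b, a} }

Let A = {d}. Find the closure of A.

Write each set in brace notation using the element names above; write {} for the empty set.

cl via duality: int({g, e, f, b, a}) = {g}, so X∖{g} = {d, e, f, b, a}

{d, e, f, b, a}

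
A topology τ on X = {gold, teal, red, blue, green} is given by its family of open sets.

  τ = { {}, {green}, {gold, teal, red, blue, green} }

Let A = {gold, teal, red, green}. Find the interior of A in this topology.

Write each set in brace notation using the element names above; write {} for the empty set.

U open, U⊆A: {}, {green}. int(A) = ⋃ = {green}

{green}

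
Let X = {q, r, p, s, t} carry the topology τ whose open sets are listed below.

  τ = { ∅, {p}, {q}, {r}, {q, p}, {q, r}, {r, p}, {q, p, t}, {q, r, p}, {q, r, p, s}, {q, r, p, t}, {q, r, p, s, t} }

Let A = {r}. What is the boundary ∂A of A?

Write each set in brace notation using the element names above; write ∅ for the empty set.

U open, U⊆A: ∅, {r}. int(A) = ⋃ = {r}
X∖A={q, p, s, t}, int(X∖A)={q, p, t}, hence cl(A)={r, s}
∂A: remove int from cl → {s}

{s}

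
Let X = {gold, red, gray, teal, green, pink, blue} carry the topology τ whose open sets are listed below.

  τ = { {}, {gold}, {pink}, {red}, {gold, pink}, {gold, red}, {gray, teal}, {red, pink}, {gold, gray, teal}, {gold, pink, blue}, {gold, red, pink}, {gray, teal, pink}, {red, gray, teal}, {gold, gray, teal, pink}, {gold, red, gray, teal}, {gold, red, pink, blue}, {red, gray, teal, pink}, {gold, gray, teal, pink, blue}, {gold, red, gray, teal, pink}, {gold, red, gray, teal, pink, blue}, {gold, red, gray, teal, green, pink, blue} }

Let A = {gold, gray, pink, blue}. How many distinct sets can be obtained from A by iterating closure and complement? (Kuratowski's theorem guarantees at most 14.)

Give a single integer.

10

cl via duality: int({red, teal, green}) = {red}, so X∖{red} = {gold, gray, teal, green, pink, blue}
Write k for closure, c for complement:
  1. A     = {gold, gray, pink, blue}
  2. kA    = {gold, gray, teal, green, pink, blue}
  3. cA    = {red, teal, green}
  4. ckA   = {red}
  5. kcA   = {red, gray, teal, green}
  6. kckA  = {red, green}
  7. ckcA  = {gold, pink, blue}
  8. ckckA = {gold, gray, teal, pink, blue}
  9. kckcA = {gold, green, pink, blue}
  10. ckckcA = {red, gray, teal}
applying k or c yields no new set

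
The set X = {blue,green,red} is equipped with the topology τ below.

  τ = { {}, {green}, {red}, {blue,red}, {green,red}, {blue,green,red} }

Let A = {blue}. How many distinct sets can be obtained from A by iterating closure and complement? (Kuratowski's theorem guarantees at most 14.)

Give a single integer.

X∖A={green,red}, int(X∖A)={green,red}, hence cl(A)={blue}
Orbit (k=closure, c=complement):
  1. A     = {blue}
  2. cA    = {green,red}
  3. kcA   = {blue,green,red}
  4. ckcA  = {}
(closed under both — stop)

4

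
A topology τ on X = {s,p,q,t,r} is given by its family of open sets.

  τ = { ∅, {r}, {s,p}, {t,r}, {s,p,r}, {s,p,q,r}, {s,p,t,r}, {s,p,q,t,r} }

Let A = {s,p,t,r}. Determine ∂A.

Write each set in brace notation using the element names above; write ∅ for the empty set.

opens ⊆ A: ∅, {r}, {s,p}, {t,r}, {s,p,r}, {s,p,t,r}; union → int = {s,p,t,r}
complement {q}; its interior ∅; cl(A) = X∖∅ = {s,p,q,t,r}
boundary = {s,p,q,t,r} ∖ {s,p,t,r} = {q}

{q}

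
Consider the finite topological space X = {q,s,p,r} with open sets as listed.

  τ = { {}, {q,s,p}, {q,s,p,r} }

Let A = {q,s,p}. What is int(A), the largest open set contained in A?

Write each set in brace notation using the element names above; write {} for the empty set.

{q,s,p}

interior: largest open inside A is {q,s,p} (from {}, {q,s,p})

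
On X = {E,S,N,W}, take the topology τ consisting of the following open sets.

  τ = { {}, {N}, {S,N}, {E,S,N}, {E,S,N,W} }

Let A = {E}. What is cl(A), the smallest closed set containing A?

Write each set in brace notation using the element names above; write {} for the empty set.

X∖A={S,N,W}, int(X∖A)={S,N}, hence cl(A)={E,W}

{E,W}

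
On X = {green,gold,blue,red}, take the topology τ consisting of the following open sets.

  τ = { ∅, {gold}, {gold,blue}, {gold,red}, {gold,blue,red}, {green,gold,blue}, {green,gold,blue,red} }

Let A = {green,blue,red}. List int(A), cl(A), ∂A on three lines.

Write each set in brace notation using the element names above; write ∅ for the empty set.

int(A) = ∅
cl(A)  = {green,blue,red}
∂A     = {green,blue,red}

opens ⊆ A: ∅; union → int = ∅
complement {gold}; its interior {gold}; cl(A) = X∖{gold} = {green,blue,red}
boundary = {green,blue,red} ∖ ∅ = {green,blue,red}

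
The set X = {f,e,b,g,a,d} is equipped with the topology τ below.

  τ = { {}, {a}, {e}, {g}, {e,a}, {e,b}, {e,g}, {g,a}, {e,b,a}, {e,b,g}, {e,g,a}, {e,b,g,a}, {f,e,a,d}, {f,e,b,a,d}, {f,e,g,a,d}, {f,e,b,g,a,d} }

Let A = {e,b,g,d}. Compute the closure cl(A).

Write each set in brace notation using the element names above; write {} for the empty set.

{f,e,b,g,d}

cl via duality: int({f,a}) = {a}, so X∖{a} = {f,e,b,g,d}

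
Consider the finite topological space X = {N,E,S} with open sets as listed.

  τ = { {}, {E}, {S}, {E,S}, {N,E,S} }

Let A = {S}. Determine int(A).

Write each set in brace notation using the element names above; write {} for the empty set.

U open, U⊆A: {}, {S}. int(A) = ⋃ = {S}

{S}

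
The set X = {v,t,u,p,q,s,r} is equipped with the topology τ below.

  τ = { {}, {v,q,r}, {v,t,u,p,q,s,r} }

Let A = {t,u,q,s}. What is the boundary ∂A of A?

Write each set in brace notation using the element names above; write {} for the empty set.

opens ⊆ A: {}; union → int = {}
complement {v,p,r}; its interior {}; cl(A) = X∖{} = {v,t,u,p,q,s,r}
boundary = {v,t,u,p,q,s,r} ∖ {} = {v,t,u,p,q,s,r}

{v,t,u,p,q,s,r}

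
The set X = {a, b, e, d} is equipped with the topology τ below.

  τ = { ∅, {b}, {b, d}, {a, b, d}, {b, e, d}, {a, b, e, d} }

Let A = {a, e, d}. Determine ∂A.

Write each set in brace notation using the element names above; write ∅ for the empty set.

interior: largest open inside A is ∅ (from ∅)
cl via duality: int({b}) = {b}, so X∖{b} = {a, e, d}
cl∖int = {a, e, d}

{a, e, d}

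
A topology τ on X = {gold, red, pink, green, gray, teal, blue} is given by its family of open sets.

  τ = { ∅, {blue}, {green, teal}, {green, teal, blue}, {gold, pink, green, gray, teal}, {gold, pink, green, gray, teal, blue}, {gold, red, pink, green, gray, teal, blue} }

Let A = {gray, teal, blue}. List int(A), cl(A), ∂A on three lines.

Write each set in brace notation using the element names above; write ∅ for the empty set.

opens ⊆ A: ∅, {blue}; union → int = {blue}
complement {gold, red, pink, green}; its interior ∅; cl(A) = X∖∅ = {gold, red, pink, green, gray, teal, blue}
boundary = {gold, red, pink, green, gray, teal, blue} ∖ {blue} = {gold, red, pink, green, gray, teal}

int(A) = {blue}
cl(A)  = {gold, red, pink, green, gray, teal, blue}
∂A     = {gold, red, pink, green, gray, teal}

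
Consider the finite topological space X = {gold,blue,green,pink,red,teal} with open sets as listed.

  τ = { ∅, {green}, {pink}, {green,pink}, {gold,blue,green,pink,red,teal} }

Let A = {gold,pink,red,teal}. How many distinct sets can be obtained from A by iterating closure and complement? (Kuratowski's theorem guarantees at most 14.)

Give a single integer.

complement {blue,green}; its interior {green}; cl(A) = X∖{green} = {gold,blue,pink,red,teal}
With k = closure, c = complement:
  1. A     = {gold,pink,red,teal}
  2. kA    = {gold,blue,pink,red,teal}
  3. cA    = {blue,green}
  4. ckA   = {green}
  5. kcA   = {gold,blue,green,red,teal}
  6. ckcA  = {pink}
k, c of each give nothing new

6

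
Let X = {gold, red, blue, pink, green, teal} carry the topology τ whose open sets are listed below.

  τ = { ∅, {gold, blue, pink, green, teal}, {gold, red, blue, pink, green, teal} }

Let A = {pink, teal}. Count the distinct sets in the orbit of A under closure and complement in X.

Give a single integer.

cl via duality: int({gold, red, blue, green}) = ∅, so X∖∅ = {gold, red, blue, pink, green, teal}
Write k for closure, c for complement:
  1. A     = {pink, teal}
  2. kA    = {gold, red, blue, pink, green, teal}
  3. cA    = {gold, red, blue, green}
  4. ckA   = ∅
applying k or c yields no new set

4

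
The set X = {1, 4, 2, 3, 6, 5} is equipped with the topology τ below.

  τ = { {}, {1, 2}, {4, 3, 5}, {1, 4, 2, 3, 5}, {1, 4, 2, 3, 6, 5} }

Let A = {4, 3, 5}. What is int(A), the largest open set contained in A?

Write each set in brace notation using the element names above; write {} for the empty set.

opens ⊆ A: {}, {4, 3, 5}; union → int = {4, 3, 5}

{4, 3, 5}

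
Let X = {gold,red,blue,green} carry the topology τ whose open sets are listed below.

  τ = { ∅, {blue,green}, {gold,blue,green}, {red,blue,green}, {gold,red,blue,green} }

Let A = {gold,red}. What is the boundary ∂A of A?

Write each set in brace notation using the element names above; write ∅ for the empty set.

{gold,red}

U open, U⊆A: ∅. int(A) = ⋃ = ∅
X∖A={blue,green}, int(X∖A)={blue,green}, hence cl(A)={gold,red}
∂A: remove int from cl → {gold,red}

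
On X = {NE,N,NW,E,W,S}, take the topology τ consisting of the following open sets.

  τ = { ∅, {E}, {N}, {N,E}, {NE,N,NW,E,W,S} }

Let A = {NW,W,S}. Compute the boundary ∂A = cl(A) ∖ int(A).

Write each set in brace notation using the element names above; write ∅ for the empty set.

U open, U⊆A: ∅. int(A) = ⋃ = ∅
X∖A={NE,N,E}, int(X∖A)={N,E}, hence cl(A)={NE,NW,W,S}
∂A: remove int from cl → {NE,NW,W,S}

{NE,NW,W,S}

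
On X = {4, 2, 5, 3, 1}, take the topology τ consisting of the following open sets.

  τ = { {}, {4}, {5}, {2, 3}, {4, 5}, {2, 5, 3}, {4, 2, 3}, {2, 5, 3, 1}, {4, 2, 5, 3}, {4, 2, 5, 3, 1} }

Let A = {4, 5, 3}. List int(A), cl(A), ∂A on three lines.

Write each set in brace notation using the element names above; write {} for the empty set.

int(A) = {4, 5}
cl(A)  = {4, 2, 5, 3, 1}
∂A     = {2, 3, 1}

interior: largest open inside A is {4, 5} (from {}, {4}, {5}, {4, 5})
cl via duality: int({2, 1}) = {}, so X∖{} = {4, 2, 5, 3, 1}
cl∖int = {2, 3, 1}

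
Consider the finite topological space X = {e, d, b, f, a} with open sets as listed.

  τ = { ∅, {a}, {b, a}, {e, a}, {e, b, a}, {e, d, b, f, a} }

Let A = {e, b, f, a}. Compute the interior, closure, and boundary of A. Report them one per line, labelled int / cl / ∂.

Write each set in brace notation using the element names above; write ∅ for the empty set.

int(A) = {e, b, a}
cl(A)  = {e, d, b, f, a}
∂A     = {d, f}

interior: largest open inside A is {e, b, a} (from ∅, {a}, {b, a}, {e, a}, {e, b, a})
cl via duality: int({d}) = ∅, so X∖∅ = {e, d, b, f, a}
cl∖int = {d, f}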